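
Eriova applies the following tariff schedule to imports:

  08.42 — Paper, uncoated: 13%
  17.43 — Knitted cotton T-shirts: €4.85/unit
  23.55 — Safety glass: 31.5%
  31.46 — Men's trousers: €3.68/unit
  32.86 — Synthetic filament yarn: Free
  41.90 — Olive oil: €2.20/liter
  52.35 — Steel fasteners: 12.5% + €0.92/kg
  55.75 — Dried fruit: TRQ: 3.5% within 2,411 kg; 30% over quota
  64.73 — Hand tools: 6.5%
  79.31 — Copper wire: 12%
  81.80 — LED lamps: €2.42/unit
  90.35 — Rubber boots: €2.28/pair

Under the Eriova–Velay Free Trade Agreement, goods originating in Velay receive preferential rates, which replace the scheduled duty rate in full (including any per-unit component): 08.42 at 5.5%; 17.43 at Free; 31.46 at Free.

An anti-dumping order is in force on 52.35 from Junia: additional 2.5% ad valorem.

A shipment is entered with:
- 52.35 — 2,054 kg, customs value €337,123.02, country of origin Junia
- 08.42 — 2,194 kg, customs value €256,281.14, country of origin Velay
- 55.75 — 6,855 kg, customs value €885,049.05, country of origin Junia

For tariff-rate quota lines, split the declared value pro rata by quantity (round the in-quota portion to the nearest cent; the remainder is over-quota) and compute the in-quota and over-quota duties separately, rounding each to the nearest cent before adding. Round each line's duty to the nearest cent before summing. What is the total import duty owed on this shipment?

Line 1 (52.35, Junia, 2,054 kg, €337,123.02):
Base rate for 52.35 is 12.5% + €0.92/kg.
Additional duty on 52.35 from Junia: +2.5%. Applied ad valorem rate: 12.5% + 2.5% = 15%.
Duty = €337,123.02 × 15% + 2,054 × €0.92 = €52,458.13.
Line 2 (08.42, Velay, 2,194 kg, €256,281.14):
Base rate for 08.42 is 13%.
Origin Velay qualifies under the Eriova–Velay agreement and 08.42 is covered: preferential rate 5.5% applies instead.
Duty = €256,281.14 × 5.5% = €14,095.46.
Line 3 (55.75, Junia, 6,855 kg, €885,049.05):
Code 55.75 is under a tariff-rate quota (threshold 2,411 kg). In-quota: 2,411 kg at 3.5%; over-quota: 4,444 kg at 30%.
Pro-rata value split: in-quota = €885,049.05 × 2,411/6,855 = €311,284.21; over-quota = €885,049.05 − €311,284.21 = €573,764.84.
In-quota duty = €311,284.21 × 3.5% = €10,894.95. Over-quota duty = €573,764.84 × 30% = €172,129.45.
Line duty = €10,894.95 + €172,129.45 = €183,024.40.
Total = €52,458.13 + €14,095.46 + €183,024.40 = €249,577.99.

€249,577.99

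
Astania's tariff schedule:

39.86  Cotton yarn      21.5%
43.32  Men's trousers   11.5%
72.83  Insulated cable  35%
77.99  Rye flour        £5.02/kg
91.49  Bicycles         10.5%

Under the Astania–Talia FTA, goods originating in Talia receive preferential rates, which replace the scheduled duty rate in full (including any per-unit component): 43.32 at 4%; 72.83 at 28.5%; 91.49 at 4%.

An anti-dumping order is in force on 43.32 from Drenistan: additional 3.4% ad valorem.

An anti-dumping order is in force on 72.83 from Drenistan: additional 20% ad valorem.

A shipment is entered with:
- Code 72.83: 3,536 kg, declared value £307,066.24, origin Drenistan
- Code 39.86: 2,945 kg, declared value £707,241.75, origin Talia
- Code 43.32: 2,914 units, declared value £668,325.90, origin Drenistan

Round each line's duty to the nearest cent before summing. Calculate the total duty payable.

£420,523.97

Line 1 (72.83, Drenistan, 3,536 kg, £307,066.24):
Base rate for 72.83 is 35%.
72.83 has an FTA preferential rate, but origin Drenistan is not Talia; base rate stands.
Additional duty on 72.83 from Drenistan: +20%. Applied ad valorem rate: 35% + 20% = 55%.
Duty = £307,066.24 × 55% = £168,886.43.
Line 2 (39.86, Talia, 2,945 kg, £707,241.75):
Base rate for 39.86 is 21.5%.
Origin Talia is the FTA partner but 39.86 is not on the preference list; base rate stands.
Duty = £707,241.75 × 21.5% = £152,056.98.
Line 3 (43.32, Drenistan, 2,914 units, £668,325.90):
Base rate for 43.32 is 11.5%.
43.32 has an FTA preferential rate, but origin Drenistan is not Talia; base rate stands.
Additional duty on 43.32 from Drenistan: +3.4%. Applied ad valorem rate: 11.5% + 3.4% = 14.9%.
Duty = £668,325.90 × 14.9% = £99,580.56.
Total = £168,886.43 + £152,056.98 + £99,580.56 = £420,523.97.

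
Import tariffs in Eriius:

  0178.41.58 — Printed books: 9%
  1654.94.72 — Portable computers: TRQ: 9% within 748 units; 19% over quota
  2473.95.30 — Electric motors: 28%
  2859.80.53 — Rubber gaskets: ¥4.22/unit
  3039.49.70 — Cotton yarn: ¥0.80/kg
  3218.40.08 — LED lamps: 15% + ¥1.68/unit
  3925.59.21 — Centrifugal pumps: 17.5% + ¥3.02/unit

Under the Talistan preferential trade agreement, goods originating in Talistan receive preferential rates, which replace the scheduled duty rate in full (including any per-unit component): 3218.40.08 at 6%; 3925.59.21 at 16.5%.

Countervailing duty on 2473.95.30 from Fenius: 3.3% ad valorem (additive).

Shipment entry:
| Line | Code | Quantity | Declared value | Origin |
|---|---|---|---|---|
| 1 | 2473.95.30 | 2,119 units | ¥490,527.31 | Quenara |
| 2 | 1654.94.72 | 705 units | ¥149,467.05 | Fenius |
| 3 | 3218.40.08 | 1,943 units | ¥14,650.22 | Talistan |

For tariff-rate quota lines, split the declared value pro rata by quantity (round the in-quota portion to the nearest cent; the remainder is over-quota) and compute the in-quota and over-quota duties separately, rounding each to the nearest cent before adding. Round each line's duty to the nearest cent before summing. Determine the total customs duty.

Line 1 (2473.95.30, Quenara, 2,119 units, ¥490,527.31):
Base rate for 2473.95.30 is 28%.
The additional-duty order on 2473.95.30 targets Fenius, not Quenara; it does not apply.
Duty = ¥490,527.31 × 28% = ¥137,347.65.
Line 2 (1654.94.72, Fenius, 705 units, ¥149,467.05):
Code 1654.94.72 is under a tariff-rate quota (threshold 748 units). Quantity 705 units is within the quota, so the in-quota rate 9% applies to the full value.
Duty = ¥149,467.05 × 9% = ¥13,452.03.
Line 3 (3218.40.08, Talistan, 1,943 units, ¥14,650.22):
Base rate for 3218.40.08 is 15% + ¥1.68/unit.
Origin Talistan qualifies under the Eriius–Talistan agreement and 3218.40.08 is covered: preferential rate 6% applies instead.
Duty = ¥14,650.22 × 6% = ¥879.01.
Total = ¥137,347.65 + ¥13,452.03 + ¥879.01 = ¥151,678.69.

¥151,678.69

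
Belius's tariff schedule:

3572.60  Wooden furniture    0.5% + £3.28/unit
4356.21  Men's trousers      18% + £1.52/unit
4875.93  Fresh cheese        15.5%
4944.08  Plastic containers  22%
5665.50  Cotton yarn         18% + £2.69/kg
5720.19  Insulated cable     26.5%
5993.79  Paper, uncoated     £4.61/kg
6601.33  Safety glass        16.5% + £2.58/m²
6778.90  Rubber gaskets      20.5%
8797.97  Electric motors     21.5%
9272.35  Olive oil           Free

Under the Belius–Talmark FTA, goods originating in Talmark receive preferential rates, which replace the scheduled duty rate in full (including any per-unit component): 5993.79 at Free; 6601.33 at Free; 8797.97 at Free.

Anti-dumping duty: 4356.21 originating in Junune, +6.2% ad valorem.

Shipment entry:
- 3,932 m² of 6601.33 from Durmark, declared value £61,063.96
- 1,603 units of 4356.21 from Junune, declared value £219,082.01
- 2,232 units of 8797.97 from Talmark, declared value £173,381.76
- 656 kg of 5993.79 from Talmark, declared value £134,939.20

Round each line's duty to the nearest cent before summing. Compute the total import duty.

£75,674.52

Line 1 (6601.33, Durmark, 3,932 m², £61,063.96):
Base rate for 6601.33 is 16.5% + £2.58/m².
6601.33 has an FTA preferential rate, but origin Durmark is not Talmark; base rate stands.
Duty = £61,063.96 × 16.5% + 3,932 × £2.58 = £20,220.11.
Line 2 (4356.21, Junune, 1,603 units, £219,082.01):
Base rate for 4356.21 is 18% + £1.52/unit.
Additional duty on 4356.21 from Junune: +6.2%. Applied ad valorem rate: 18% + 6.2% = 24.2%.
Duty = £219,082.01 × 24.2% + 1,603 × £1.52 = £55,454.41.
Line 3 (8797.97, Talmark, 2,232 units, £173,381.76):
Base rate for 8797.97 is 21.5%.
Origin Talmark qualifies under the Belius–Talmark agreement and 8797.97 is covered: preferential rate Free applies instead.
Duty = £173,381.76 × 0% = £0.00.
Line 4 (5993.79, Talmark, 656 kg, £134,939.20):
Base rate for 5993.79 is £4.61/kg.
Origin Talmark qualifies under the Belius–Talmark agreement and 5993.79 is covered: preferential rate Free applies instead.
Duty = £134,939.20 × 0% = £0.00.
Total = £20,220.11 + £55,454.41 + £0.00 + £0.00 = £75,674.52.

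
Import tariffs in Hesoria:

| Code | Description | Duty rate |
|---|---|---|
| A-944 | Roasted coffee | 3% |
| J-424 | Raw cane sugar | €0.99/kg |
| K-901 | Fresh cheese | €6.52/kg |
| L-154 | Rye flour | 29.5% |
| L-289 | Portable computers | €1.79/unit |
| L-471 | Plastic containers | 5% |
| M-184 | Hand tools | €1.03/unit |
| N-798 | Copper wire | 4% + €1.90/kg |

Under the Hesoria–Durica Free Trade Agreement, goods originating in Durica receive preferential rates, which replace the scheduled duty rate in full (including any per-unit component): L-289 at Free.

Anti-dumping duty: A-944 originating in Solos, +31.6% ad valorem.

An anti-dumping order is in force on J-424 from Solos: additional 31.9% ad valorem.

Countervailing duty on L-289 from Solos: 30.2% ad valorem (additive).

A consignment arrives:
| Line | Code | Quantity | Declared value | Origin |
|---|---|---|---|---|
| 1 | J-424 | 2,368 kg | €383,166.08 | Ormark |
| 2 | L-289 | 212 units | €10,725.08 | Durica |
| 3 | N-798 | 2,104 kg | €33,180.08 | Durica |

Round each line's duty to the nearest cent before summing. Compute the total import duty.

Line 1 (J-424, Ormark, 2,368 kg, €383,166.08):
Base rate for J-424 is €0.99/kg.
The additional-duty order on J-424 targets Solos, not Ormark; it does not apply.
Duty = 2,368 × €0.99 = €2,344.32.
Line 2 (L-289, Durica, 212 units, €10,725.08):
Base rate for L-289 is €1.79/unit.
Origin Durica qualifies under the Hesoria–Durica agreement and L-289 is covered: preferential rate Free applies instead.
The additional-duty order on L-289 targets Solos, not Durica; it does not apply.
Duty = €10,725.08 × 0% = €0.00.
Line 3 (N-798, Durica, 2,104 kg, €33,180.08):
Base rate for N-798 is 4% + €1.90/kg.
Origin Durica is the FTA partner but N-798 is not on the preference list; base rate stands.
Duty = €33,180.08 × 4% + 2,104 × €1.90 = €5,324.80.
Total = €2,344.32 + €0.00 + €5,324.80 = €7,669.12.

€7,669.12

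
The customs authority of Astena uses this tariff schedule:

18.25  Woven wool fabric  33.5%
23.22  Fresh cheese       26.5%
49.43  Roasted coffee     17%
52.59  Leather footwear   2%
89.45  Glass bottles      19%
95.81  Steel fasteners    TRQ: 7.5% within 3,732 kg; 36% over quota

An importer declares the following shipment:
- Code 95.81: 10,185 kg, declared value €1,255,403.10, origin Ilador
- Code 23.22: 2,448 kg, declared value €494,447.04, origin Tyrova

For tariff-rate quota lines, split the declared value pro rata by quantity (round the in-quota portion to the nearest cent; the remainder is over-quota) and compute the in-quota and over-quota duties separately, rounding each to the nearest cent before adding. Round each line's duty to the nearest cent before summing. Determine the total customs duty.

Line 1 (95.81, Ilador, 10,185 kg, €1,255,403.10):
Code 95.81 is under a tariff-rate quota (threshold 3,732 kg). In-quota: 3,732 kg at 7.5%; over-quota: 6,453 kg at 36%.
Pro-rata value split: in-quota = €1,255,403.10 × 3,732/10,185 = €460,006.32; over-quota = €1,255,403.10 − €460,006.32 = €795,396.78.
In-quota duty = €460,006.32 × 7.5% = €34,500.47. Over-quota duty = €795,396.78 × 36% = €286,342.84.
Line duty = €34,500.47 + €286,342.84 = €320,843.31.
Line 2 (23.22, Tyrova, 2,448 kg, €494,447.04):
Base rate for 23.22 is 26.5%.
Duty = €494,447.04 × 26.5% = €131,028.47.
Total = €320,843.31 + €131,028.47 = €451,871.78.

€451,871.78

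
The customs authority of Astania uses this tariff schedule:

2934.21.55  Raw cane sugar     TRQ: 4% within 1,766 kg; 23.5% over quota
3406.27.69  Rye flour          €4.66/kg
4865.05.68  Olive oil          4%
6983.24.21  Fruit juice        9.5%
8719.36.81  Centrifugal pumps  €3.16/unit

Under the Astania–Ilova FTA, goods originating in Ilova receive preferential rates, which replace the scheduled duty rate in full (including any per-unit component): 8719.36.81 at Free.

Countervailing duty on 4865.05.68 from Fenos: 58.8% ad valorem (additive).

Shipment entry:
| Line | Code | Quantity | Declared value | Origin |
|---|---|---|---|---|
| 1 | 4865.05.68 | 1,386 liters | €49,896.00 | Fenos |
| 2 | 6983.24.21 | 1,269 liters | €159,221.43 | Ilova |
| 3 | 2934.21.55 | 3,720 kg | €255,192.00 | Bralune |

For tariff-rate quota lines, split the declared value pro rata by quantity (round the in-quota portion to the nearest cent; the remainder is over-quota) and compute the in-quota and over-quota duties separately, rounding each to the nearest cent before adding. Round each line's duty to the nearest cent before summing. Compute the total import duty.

€82,807.06

Line 1 (4865.05.68, Fenos, 1,386 liters, €49,896.00):
Base rate for 4865.05.68 is 4%.
Additional duty on 4865.05.68 from Fenos: +58.8%. Applied ad valorem rate: 4% + 58.8% = 62.8%.
Duty = €49,896.00 × 62.8% = €31,334.69.
Line 2 (6983.24.21, Ilova, 1,269 liters, €159,221.43):
Base rate for 6983.24.21 is 9.5%.
Origin Ilova is the FTA partner but 6983.24.21 is not on the preference list; base rate stands.
Duty = €159,221.43 × 9.5% = €15,126.04.
Line 3 (2934.21.55, Bralune, 3,720 kg, €255,192.00):
Code 2934.21.55 is under a tariff-rate quota (threshold 1,766 kg). In-quota: 1,766 kg at 4%; over-quota: 1,954 kg at 23.5%.
Pro-rata value split: in-quota = €255,192.00 × 1,766/3,720 = €121,147.60; over-quota = €255,192.00 − €121,147.60 = €134,044.40.
In-quota duty = €121,147.60 × 4% = €4,845.90. Over-quota duty = €134,044.40 × 23.5% = €31,500.43.
Line duty = €4,845.90 + €31,500.43 = €36,346.33.
Total = €31,334.69 + €15,126.04 + €36,346.33 = €82,807.06.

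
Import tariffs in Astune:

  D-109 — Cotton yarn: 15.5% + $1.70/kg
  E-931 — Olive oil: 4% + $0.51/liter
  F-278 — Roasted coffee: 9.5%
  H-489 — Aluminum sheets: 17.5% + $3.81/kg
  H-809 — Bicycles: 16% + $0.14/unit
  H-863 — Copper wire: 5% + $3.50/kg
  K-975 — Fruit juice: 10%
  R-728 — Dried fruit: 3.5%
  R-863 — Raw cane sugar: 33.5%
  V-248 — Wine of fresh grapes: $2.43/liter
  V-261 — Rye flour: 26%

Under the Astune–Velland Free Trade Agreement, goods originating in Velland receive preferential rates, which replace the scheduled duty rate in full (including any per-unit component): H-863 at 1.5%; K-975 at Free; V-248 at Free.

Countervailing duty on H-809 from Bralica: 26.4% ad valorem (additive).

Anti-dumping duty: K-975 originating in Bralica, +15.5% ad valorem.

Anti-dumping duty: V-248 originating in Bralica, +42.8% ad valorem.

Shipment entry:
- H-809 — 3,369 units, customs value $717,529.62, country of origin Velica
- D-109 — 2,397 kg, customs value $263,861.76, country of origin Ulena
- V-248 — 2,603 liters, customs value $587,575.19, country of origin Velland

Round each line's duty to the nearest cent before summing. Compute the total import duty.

$160,249.87

Line 1 (H-809, Velica, 3,369 units, $717,529.62):
Base rate for H-809 is 16% + $0.14/unit.
The additional-duty order on H-809 targets Bralica, not Velica; it does not apply.
Duty = $717,529.62 × 16% + 3,369 × $0.14 = $115,276.40.
Line 2 (D-109, Ulena, 2,397 kg, $263,861.76):
Base rate for D-109 is 15.5% + $1.70/kg.
Duty = $263,861.76 × 15.5% + 2,397 × $1.70 = $44,973.47.
Line 3 (V-248, Velland, 2,603 liters, $587,575.19):
Base rate for V-248 is $2.43/liter.
Origin Velland qualifies under the Astune–Velland agreement and V-248 is covered: preferential rate Free applies instead.
The additional-duty order on V-248 targets Bralica, not Velland; it does not apply.
Duty = $587,575.19 × 0% = $0.00.
Total = $115,276.40 + $44,973.47 + $0.00 = $160,249.87.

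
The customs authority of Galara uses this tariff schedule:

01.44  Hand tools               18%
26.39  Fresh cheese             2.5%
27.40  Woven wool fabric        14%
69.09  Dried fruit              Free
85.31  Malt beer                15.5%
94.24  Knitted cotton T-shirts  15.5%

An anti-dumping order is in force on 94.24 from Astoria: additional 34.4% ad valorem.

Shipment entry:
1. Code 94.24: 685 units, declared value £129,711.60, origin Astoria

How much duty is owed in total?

Line 1 (94.24, Astoria, 685 units, £129,711.60):
Base rate for 94.24 is 15.5%.
Additional duty on 94.24 from Astoria: +34.4%. Applied ad valorem rate: 15.5% + 34.4% = 49.9%.
Duty = £129,711.60 × 49.9% = £64,726.09.

£64,726.09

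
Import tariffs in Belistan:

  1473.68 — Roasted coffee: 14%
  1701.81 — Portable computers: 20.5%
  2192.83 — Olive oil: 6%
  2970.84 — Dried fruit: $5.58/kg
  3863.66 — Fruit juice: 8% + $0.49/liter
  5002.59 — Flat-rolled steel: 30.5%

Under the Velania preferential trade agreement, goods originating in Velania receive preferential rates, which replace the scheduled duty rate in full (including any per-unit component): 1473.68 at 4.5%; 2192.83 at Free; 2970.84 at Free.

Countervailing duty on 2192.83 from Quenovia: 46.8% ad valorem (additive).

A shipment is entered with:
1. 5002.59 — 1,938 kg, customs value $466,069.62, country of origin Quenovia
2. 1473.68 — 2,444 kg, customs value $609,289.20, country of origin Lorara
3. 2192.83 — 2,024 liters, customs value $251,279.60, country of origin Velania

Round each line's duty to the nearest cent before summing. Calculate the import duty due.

$227,451.72

Line 1 (5002.59, Quenovia, 1,938 kg, $466,069.62):
Base rate for 5002.59 is 30.5%.
Duty = $466,069.62 × 30.5% = $142,151.23.
Line 2 (1473.68, Lorara, 2,444 kg, $609,289.20):
Base rate for 1473.68 is 14%.
1473.68 has an FTA preferential rate, but origin Lorara is not Velania; base rate stands.
Duty = $609,289.20 × 14% = $85,300.49.
Line 3 (2192.83, Velania, 2,024 liters, $251,279.60):
Base rate for 2192.83 is 6%.
Origin Velania qualifies under the Belistan–Velania agreement and 2192.83 is covered: preferential rate Free applies instead.
The additional-duty order on 2192.83 targets Quenovia, not Velania; it does not apply.
Duty = $251,279.60 × 0% = $0.00.
Total = $142,151.23 + $85,300.49 + $0.00 = $227,451.72.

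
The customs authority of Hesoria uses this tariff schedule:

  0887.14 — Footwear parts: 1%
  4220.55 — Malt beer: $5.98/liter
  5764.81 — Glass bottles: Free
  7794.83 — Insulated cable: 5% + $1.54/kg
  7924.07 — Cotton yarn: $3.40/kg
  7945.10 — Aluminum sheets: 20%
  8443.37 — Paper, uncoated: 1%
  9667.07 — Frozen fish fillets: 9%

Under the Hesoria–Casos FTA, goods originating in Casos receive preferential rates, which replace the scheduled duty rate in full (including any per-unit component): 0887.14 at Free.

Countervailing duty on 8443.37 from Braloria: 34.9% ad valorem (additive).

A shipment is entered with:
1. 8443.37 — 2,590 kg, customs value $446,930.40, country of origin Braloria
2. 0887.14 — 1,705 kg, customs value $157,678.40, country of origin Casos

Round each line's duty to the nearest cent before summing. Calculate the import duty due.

$160,448.01

Line 1 (8443.37, Braloria, 2,590 kg, $446,930.40):
Base rate for 8443.37 is 1%.
Additional duty on 8443.37 from Braloria: +34.9%. Applied ad valorem rate: 1% + 34.9% = 35.9%.
Duty = $446,930.40 × 35.9% = $160,448.01.
Line 2 (0887.14, Casos, 1,705 kg, $157,678.40):
Base rate for 0887.14 is 1%.
Origin Casos qualifies under the Hesoria–Casos agreement and 0887.14 is covered: preferential rate Free applies instead.
Duty = $157,678.40 × 0% = $0.00.
Total = $160,448.01 + $0.00 = $160,448.01.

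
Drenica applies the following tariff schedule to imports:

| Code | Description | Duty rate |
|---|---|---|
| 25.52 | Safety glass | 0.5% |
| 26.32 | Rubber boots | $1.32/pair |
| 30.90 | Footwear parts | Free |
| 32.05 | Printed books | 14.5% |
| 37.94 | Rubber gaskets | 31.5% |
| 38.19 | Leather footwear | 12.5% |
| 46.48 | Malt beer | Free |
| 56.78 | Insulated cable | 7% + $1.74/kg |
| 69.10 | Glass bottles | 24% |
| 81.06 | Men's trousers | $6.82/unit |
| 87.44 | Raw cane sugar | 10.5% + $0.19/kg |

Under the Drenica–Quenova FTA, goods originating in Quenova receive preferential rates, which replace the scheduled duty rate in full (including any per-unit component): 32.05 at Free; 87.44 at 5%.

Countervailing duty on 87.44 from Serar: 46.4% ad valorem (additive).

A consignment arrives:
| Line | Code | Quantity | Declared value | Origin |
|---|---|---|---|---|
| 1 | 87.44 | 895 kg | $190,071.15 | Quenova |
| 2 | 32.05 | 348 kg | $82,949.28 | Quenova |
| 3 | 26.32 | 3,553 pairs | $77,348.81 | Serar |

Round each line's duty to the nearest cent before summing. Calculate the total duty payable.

$14,193.52

Line 1 (87.44, Quenova, 895 kg, $190,071.15):
Base rate for 87.44 is 10.5% + $0.19/kg.
Origin Quenova qualifies under the Drenica–Quenova agreement and 87.44 is covered: preferential rate 5% applies instead.
The additional-duty order on 87.44 targets Serar, not Quenova; it does not apply.
Duty = $190,071.15 × 5% = $9,503.56.
Line 2 (32.05, Quenova, 348 kg, $82,949.28):
Base rate for 32.05 is 14.5%.
Origin Quenova qualifies under the Drenica–Quenova agreement and 32.05 is covered: preferential rate Free applies instead.
Duty = $82,949.28 × 0% = $0.00.
Line 3 (26.32, Serar, 3,553 pairs, $77,348.81):
Base rate for 26.32 is $1.32/pair.
Duty = 3,553 × $1.32 = $4,689.96.
Total = $9,503.56 + $0.00 + $4,689.96 = $14,193.52.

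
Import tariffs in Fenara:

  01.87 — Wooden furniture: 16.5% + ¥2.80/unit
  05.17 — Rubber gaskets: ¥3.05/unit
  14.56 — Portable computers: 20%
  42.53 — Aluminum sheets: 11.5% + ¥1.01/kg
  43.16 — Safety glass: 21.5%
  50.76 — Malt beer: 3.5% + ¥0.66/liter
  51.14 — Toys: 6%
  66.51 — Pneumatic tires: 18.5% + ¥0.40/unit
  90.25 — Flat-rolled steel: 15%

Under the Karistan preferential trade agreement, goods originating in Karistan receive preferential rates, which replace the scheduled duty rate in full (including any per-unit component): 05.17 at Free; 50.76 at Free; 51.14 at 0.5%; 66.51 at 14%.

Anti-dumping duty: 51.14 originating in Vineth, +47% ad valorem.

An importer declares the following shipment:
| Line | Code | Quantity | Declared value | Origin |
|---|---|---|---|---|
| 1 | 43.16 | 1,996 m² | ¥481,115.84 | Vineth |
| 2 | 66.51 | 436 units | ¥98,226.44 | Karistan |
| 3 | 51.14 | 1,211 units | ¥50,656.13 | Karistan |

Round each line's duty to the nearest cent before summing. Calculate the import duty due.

Line 1 (43.16, Vineth, 1,996 m², ¥481,115.84):
Base rate for 43.16 is 21.5%.
Duty = ¥481,115.84 × 21.5% = ¥103,439.91.
Line 2 (66.51, Karistan, 436 units, ¥98,226.44):
Base rate for 66.51 is 18.5% + ¥0.40/unit.
Origin Karistan qualifies under the Fenara–Karistan agreement and 66.51 is covered: preferential rate 14% applies instead.
Duty = ¥98,226.44 × 14% = ¥13,751.70.
Line 3 (51.14, Karistan, 1,211 units, ¥50,656.13):
Base rate for 51.14 is 6%.
Origin Karistan qualifies under the Fenara–Karistan agreement and 51.14 is covered: preferential rate 0.5% applies instead.
The additional-duty order on 51.14 targets Vineth, not Karistan; it does not apply.
Duty = ¥50,656.13 × 0.5% = ¥253.28.
Total = ¥103,439.91 + ¥13,751.70 + ¥253.28 = ¥117,444.89.

¥117,444.89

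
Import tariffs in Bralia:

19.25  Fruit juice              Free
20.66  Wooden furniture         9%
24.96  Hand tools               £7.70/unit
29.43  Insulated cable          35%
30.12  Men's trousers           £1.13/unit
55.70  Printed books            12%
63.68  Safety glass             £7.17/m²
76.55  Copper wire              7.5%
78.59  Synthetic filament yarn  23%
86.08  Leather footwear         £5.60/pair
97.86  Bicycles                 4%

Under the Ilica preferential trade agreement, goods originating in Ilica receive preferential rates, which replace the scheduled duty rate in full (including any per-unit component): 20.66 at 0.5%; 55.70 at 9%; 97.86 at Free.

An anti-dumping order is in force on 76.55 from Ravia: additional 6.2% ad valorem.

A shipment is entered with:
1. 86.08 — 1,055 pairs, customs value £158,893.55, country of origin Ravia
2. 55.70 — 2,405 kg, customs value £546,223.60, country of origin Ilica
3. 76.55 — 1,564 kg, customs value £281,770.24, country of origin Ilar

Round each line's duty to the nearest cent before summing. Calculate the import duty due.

Line 1 (86.08, Ravia, 1,055 pairs, £158,893.55):
Base rate for 86.08 is £5.60/pair.
Duty = 1,055 × £5.60 = £5,908.00.
Line 2 (55.70, Ilica, 2,405 kg, £546,223.60):
Base rate for 55.70 is 12%.
Origin Ilica qualifies under the Bralia–Ilica agreement and 55.70 is covered: preferential rate 9% applies instead.
Duty = £546,223.60 × 9% = £49,160.12.
Line 3 (76.55, Ilar, 1,564 kg, £281,770.24):
Base rate for 76.55 is 7.5%.
The additional-duty order on 76.55 targets Ravia, not Ilar; it does not apply.
Duty = £281,770.24 × 7.5% = £21,132.77.
Total = £5,908.00 + £49,160.12 + £21,132.77 = £76,200.89.

£76,200.89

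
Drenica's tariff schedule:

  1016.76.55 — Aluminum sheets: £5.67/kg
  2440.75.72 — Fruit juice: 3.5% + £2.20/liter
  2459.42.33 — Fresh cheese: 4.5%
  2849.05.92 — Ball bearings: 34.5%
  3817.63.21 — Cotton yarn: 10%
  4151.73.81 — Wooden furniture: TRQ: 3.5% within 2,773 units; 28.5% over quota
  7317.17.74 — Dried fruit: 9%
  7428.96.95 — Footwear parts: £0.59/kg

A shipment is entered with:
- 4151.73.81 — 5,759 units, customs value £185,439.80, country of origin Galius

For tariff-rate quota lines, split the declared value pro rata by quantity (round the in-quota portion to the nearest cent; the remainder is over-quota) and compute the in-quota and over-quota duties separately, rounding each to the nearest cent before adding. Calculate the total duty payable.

£30,527.69

Line 1 (4151.73.81, Galius, 5,759 units, £185,439.80):
Code 4151.73.81 is under a tariff-rate quota (threshold 2,773 units). In-quota: 2,773 units at 3.5%; over-quota: 2,986 units at 28.5%.
Pro-rata value split: in-quota = £185,439.80 × 2,773/5,759 = £89,290.60; over-quota = £185,439.80 − £89,290.60 = £96,149.20.
In-quota duty = £89,290.60 × 3.5% = £3,125.17. Over-quota duty = £96,149.20 × 28.5% = £27,402.52.
Line duty = £3,125.17 + £27,402.52 = £30,527.69.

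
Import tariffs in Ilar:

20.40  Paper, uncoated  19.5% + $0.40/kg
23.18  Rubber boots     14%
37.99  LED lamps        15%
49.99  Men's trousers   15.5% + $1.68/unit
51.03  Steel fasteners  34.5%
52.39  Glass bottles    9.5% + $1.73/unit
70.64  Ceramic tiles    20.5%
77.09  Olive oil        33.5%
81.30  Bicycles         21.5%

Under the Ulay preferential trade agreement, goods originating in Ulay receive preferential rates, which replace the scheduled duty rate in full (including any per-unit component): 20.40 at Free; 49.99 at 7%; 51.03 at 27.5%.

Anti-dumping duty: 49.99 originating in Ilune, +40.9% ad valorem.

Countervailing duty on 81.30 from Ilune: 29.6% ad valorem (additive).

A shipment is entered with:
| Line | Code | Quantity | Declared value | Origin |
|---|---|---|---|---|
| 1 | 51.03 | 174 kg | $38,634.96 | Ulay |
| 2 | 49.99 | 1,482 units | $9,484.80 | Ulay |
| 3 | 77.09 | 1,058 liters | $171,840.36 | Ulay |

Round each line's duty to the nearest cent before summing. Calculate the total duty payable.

$68,855.07

Line 1 (51.03, Ulay, 174 kg, $38,634.96):
Base rate for 51.03 is 34.5%.
Origin Ulay qualifies under the Ilar–Ulay agreement and 51.03 is covered: preferential rate 27.5% applies instead.
Duty = $38,634.96 × 27.5% = $10,624.61.
Line 2 (49.99, Ulay, 1,482 units, $9,484.80):
Base rate for 49.99 is 15.5% + $1.68/unit.
Origin Ulay qualifies under the Ilar–Ulay agreement and 49.99 is covered: preferential rate 7% applies instead.
The additional-duty order on 49.99 targets Ilune, not Ulay; it does not apply.
Duty = $9,484.80 × 7% = $663.94.
Line 3 (77.09, Ulay, 1,058 liters, $171,840.36):
Base rate for 77.09 is 33.5%.
Origin Ulay is the FTA partner but 77.09 is not on the preference list; base rate stands.
Duty = $171,840.36 × 33.5% = $57,566.52.
Total = $10,624.61 + $663.94 + $57,566.52 = $68,855.07.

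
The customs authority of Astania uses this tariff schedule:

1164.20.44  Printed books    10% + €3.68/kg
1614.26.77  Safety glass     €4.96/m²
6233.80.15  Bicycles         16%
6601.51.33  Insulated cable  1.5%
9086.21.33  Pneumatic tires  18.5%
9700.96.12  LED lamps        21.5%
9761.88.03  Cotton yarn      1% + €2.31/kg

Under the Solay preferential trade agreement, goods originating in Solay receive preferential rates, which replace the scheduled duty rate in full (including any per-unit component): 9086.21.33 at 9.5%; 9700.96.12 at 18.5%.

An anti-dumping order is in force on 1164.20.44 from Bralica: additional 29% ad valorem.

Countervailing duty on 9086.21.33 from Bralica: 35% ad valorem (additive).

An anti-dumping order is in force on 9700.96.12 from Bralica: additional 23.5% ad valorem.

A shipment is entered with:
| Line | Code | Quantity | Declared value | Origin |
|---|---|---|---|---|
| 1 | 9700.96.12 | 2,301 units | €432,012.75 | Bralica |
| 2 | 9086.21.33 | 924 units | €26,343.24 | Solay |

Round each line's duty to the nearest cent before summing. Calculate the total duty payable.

€196,908.35

Line 1 (9700.96.12, Bralica, 2,301 units, €432,012.75):
Base rate for 9700.96.12 is 21.5%.
9700.96.12 has an FTA preferential rate, but origin Bralica is not Solay; base rate stands.
Additional duty on 9700.96.12 from Bralica: +23.5%. Applied ad valorem rate: 21.5% + 23.5% = 45%.
Duty = €432,012.75 × 45% = €194,405.74.
Line 2 (9086.21.33, Solay, 924 units, €26,343.24):
Base rate for 9086.21.33 is 18.5%.
Origin Solay qualifies under the Astania–Solay agreement and 9086.21.33 is covered: preferential rate 9.5% applies instead.
The additional-duty order on 9086.21.33 targets Bralica, not Solay; it does not apply.
Duty = €26,343.24 × 9.5% = €2,502.61.
Total = €194,405.74 + €2,502.61 = €196,908.35.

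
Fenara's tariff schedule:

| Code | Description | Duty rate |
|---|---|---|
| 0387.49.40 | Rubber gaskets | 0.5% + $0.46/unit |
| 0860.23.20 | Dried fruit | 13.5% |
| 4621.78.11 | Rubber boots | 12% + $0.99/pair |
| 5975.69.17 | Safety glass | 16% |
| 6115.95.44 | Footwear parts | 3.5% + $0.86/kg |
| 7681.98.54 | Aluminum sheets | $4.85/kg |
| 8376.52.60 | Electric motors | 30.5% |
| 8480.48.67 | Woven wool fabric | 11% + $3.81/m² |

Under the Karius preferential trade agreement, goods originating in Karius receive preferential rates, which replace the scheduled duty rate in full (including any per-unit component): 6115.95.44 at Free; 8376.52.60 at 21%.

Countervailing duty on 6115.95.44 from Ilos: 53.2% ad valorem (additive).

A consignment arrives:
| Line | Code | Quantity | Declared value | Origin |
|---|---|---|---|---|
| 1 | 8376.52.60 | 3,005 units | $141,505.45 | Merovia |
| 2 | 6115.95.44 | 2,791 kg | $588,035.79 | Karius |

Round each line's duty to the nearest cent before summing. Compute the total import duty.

$43,159.16

Line 1 (8376.52.60, Merovia, 3,005 units, $141,505.45):
Base rate for 8376.52.60 is 30.5%.
8376.52.60 has an FTA preferential rate, but origin Merovia is not Karius; base rate stands.
Duty = $141,505.45 × 30.5% = $43,159.16.
Line 2 (6115.95.44, Karius, 2,791 kg, $588,035.79):
Base rate for 6115.95.44 is 3.5% + $0.86/kg.
Origin Karius qualifies under the Fenara–Karius agreement and 6115.95.44 is covered: preferential rate Free applies instead.
The additional-duty order on 6115.95.44 targets Ilos, not Karius; it does not apply.
Duty = $588,035.79 × 0% = $0.00.
Total = $43,159.16 + $0.00 = $43,159.16.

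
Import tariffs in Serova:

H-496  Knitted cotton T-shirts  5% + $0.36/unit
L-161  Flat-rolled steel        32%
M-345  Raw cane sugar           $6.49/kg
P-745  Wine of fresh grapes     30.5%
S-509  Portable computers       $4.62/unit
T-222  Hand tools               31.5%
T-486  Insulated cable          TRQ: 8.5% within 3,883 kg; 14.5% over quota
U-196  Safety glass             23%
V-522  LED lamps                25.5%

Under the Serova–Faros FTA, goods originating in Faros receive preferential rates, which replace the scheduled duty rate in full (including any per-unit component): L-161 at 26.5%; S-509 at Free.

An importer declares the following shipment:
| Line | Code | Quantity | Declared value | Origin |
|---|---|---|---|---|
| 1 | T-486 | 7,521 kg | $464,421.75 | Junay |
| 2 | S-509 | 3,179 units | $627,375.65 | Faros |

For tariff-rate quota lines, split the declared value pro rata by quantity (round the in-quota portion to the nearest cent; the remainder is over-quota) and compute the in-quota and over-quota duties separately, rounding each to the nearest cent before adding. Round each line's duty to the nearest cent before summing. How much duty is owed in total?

$52,954.64

Line 1 (T-486, Junay, 7,521 kg, $464,421.75):
Code T-486 is under a tariff-rate quota (threshold 3,883 kg). In-quota: 3,883 kg at 8.5%; over-quota: 3,638 kg at 14.5%.
Pro-rata value split: in-quota = $464,421.75 × 3,883/7,521 = $239,775.25; over-quota = $464,421.75 − $239,775.25 = $224,646.50.
In-quota duty = $239,775.25 × 8.5% = $20,380.90. Over-quota duty = $224,646.50 × 14.5% = $32,573.74.
Line duty = $20,380.90 + $32,573.74 = $52,954.64.
Line 2 (S-509, Faros, 3,179 units, $627,375.65):
Base rate for S-509 is $4.62/unit.
Origin Faros qualifies under the Serova–Faros agreement and S-509 is covered: preferential rate Free applies instead.
Duty = $627,375.65 × 0% = $0.00.
Total = $52,954.64 + $0.00 = $52,954.64.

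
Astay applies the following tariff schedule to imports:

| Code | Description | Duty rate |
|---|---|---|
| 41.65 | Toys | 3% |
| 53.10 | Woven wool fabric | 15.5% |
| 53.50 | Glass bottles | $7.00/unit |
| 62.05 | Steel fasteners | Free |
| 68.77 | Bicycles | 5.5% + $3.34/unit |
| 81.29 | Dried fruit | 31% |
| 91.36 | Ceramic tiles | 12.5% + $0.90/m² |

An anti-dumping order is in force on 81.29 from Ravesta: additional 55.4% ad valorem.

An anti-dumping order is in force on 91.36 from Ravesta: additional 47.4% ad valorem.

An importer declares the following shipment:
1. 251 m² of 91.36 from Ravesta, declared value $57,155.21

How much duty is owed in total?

Line 1 (91.36, Ravesta, 251 m², $57,155.21):
Base rate for 91.36 is 12.5% + $0.90/m².
Additional duty on 91.36 from Ravesta: +47.4%. Applied ad valorem rate: 12.5% + 47.4% = 59.9%.
Duty = $57,155.21 × 59.9% + 251 × $0.90 = $34,461.87.

$34,461.87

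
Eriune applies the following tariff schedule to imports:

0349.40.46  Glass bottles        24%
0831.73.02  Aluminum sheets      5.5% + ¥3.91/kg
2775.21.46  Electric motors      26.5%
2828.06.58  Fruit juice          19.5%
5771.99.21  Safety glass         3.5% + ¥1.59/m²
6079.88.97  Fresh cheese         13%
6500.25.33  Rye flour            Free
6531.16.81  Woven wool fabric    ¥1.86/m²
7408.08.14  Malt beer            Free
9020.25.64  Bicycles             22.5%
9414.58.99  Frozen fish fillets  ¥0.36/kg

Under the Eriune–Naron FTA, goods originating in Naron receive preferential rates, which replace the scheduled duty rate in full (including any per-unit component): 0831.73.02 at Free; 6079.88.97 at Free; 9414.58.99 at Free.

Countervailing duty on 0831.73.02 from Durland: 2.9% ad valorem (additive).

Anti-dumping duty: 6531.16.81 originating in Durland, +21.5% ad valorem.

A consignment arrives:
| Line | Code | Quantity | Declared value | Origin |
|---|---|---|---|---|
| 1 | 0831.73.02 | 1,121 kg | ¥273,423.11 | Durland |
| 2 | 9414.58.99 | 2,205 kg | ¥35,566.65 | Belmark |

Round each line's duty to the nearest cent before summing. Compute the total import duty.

¥28,144.45

Line 1 (0831.73.02, Durland, 1,121 kg, ¥273,423.11):
Base rate for 0831.73.02 is 5.5% + ¥3.91/kg.
0831.73.02 has an FTA preferential rate, but origin Durland is not Naron; base rate stands.
Additional duty on 0831.73.02 from Durland: +2.9%. Applied ad valorem rate: 5.5% + 2.9% = 8.4%.
Duty = ¥273,423.11 × 8.4% + 1,121 × ¥3.91 = ¥27,350.65.
Line 2 (9414.58.99, Belmark, 2,205 kg, ¥35,566.65):
Base rate for 9414.58.99 is ¥0.36/kg.
9414.58.99 has an FTA preferential rate, but origin Belmark is not Naron; base rate stands.
Duty = 2,205 × ¥0.36 = ¥793.80.
Total = ¥27,350.65 + ¥793.80 = ¥28,144.45.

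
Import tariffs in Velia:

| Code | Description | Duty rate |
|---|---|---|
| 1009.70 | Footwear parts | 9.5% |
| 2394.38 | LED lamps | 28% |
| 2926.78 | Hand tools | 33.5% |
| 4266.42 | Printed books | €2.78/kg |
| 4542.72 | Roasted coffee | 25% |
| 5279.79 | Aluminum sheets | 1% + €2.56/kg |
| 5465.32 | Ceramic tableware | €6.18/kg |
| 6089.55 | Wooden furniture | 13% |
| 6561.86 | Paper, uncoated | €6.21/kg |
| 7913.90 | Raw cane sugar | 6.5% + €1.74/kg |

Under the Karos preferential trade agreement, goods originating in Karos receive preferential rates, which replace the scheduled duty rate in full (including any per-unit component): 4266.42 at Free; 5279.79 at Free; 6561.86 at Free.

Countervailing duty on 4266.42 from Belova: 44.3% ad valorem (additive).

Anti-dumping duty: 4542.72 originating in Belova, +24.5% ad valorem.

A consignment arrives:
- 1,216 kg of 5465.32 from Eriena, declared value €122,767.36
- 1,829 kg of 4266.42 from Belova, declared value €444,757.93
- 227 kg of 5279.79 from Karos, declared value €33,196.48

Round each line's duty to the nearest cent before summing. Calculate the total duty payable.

Line 1 (5465.32, Eriena, 1,216 kg, €122,767.36):
Base rate for 5465.32 is €6.18/kg.
Duty = 1,216 × €6.18 = €7,514.88.
Line 2 (4266.42, Belova, 1,829 kg, €444,757.93):
Base rate for 4266.42 is €2.78/kg.
4266.42 has an FTA preferential rate, but origin Belova is not Karos; base rate stands.
Additional duty on 4266.42 from Belova: +44.3% ad valorem. Applied ad valorem rate = 44.3%.
Duty = €444,757.93 × 44.3% + 1,829 × €2.78 = €202,112.38.
Line 3 (5279.79, Karos, 227 kg, €33,196.48):
Base rate for 5279.79 is 1% + €2.56/kg.
Origin Karos qualifies under the Velia–Karos agreement and 5279.79 is covered: preferential rate Free applies instead.
Duty = €33,196.48 × 0% = €0.00.
Total = €7,514.88 + €202,112.38 + €0.00 = €209,627.26.

€209,627.26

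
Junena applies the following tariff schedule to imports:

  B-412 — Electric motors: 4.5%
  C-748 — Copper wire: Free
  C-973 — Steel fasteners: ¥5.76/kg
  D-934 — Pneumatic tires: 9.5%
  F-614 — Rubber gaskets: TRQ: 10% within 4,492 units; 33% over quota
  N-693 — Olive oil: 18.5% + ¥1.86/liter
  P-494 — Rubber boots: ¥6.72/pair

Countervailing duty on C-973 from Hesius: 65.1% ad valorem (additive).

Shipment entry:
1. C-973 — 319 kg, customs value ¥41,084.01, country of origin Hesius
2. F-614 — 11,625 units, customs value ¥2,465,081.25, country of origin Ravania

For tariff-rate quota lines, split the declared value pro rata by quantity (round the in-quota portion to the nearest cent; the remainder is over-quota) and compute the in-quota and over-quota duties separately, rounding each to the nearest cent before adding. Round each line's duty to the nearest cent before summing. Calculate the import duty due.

¥622,978.36

Line 1 (C-973, Hesius, 319 kg, ¥41,084.01):
Base rate for C-973 is ¥5.76/kg.
Additional duty on C-973 from Hesius: +65.1% ad valorem. Applied ad valorem rate = 65.1%.
Duty = ¥41,084.01 × 65.1% + 319 × ¥5.76 = ¥28,583.13.
Line 2 (F-614, Ravania, 11,625 units, ¥2,465,081.25):
Code F-614 is under a tariff-rate quota (threshold 4,492 units). In-quota: 4,492 units at 10%; over-quota: 7,133 units at 33%.
Pro-rata value split: in-quota = ¥2,465,081.25 × 4,492/11,625 = ¥952,528.60; over-quota = ¥2,465,081.25 − ¥952,528.60 = ¥1,512,552.65.
In-quota duty = ¥952,528.60 × 10% = ¥95,252.86. Over-quota duty = ¥1,512,552.65 × 33% = ¥499,142.37.
Line duty = ¥95,252.86 + ¥499,142.37 = ¥594,395.23.
Total = ¥28,583.13 + ¥594,395.23 = ¥622,978.36.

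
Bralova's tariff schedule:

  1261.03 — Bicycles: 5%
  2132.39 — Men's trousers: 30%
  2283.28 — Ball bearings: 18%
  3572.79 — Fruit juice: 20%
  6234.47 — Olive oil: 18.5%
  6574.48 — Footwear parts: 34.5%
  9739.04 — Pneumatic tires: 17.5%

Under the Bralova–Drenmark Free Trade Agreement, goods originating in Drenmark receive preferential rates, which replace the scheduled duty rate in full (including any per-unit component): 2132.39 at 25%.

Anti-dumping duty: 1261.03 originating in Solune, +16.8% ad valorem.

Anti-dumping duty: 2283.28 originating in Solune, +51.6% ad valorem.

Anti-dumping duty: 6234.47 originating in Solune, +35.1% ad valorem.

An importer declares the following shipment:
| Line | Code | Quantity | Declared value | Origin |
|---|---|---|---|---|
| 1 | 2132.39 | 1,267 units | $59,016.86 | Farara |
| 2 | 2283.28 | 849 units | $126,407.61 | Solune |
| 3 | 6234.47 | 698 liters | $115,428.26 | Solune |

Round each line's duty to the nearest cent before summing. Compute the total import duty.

Line 1 (2132.39, Farara, 1,267 units, $59,016.86):
Base rate for 2132.39 is 30%.
2132.39 has an FTA preferential rate, but origin Farara is not Drenmark; base rate stands.
Duty = $59,016.86 × 30% = $17,705.06.
Line 2 (2283.28, Solune, 849 units, $126,407.61):
Base rate for 2283.28 is 18%.
Additional duty on 2283.28 from Solune: +51.6%. Applied ad valorem rate: 18% + 51.6% = 69.6%.
Duty = $126,407.61 × 69.6% = $87,979.70.
Line 3 (6234.47, Solune, 698 liters, $115,428.26):
Base rate for 6234.47 is 18.5%.
Additional duty on 6234.47 from Solune: +35.1%. Applied ad valorem rate: 18.5% + 35.1% = 53.6%.
Duty = $115,428.26 × 53.6% = $61,869.55.
Total = $17,705.06 + $87,979.70 + $61,869.55 = $167,554.31.

$167,554.31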